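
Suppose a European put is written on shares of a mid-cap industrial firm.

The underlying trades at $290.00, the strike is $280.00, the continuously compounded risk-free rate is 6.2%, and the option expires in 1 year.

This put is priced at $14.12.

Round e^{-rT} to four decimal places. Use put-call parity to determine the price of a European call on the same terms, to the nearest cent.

e^(−rT) = e^(−0.062·1) = 0.9399
Put-call parity: C − P = S − K·e^(−rT) = 290 − 280·0.9399 = 290 − 263.1720 = 26.8280
C = P + (C − P) = 14.12 + (26.8280) = 40.9480

$40.95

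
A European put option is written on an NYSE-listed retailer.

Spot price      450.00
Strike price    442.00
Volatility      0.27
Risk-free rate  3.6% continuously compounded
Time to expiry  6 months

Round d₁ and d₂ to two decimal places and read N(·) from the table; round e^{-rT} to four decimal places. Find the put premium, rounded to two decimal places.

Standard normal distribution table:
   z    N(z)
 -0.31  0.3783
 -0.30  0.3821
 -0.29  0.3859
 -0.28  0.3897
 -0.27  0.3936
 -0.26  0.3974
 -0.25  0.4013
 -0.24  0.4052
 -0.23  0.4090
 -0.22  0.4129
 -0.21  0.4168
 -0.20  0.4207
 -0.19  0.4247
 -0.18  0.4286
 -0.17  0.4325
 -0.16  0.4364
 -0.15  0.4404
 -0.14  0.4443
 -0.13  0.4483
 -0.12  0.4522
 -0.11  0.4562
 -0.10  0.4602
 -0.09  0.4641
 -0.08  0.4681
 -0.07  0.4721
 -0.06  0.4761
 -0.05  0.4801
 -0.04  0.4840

26.12

σ√T = 0.27·√0.5 = 0.1909
d₁ = [ln(450/442) + (0.036 + 0.27²/2)·0.5] / 0.1909 = [0.0179 + 0.0362] / 0.1909 = 0.2837 ⇒ 0.28
d₂ = d₁ − σ√T = 0.2837 − 0.1909 = 0.0928 ⇒ 0.09
exp(−rT) = exp(−0.036·0.5) = 0.9822
N(−d₂) = N(-0.09) = 0.4641;  N(−d₁) = N(-0.28) = 0.3897
P = 442·0.9822·0.4641 − 450·0.3897 = 201.4808 − 175.3650 = 26.1158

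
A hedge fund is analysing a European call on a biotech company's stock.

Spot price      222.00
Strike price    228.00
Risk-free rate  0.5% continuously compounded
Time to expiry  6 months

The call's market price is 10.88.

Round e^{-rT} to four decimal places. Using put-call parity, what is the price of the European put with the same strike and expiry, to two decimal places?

16.31

e^(−rT) = e^(−0.005·0.5) = 0.9975
Put-call parity: C − P = S − K·e^(−rT) = 222 − 228·0.9975 = 222 − 227.4300 = -5.4300
P = C − (C − P) = 10.88 − (-5.4300) = 16.3100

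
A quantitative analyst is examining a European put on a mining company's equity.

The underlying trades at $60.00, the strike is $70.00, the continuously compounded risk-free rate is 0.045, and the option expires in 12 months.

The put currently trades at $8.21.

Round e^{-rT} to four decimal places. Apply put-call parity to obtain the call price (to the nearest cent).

$1.29

e^(−rT) = e^(−0.045·1) = 0.9560
Put-call parity: C − P = S − K·e^(−rT) = 60 − 70·0.9560 = 60 − 66.9200 = -6.9200
C = P + (C − P) = 8.21 + (-6.9200) = 1.2900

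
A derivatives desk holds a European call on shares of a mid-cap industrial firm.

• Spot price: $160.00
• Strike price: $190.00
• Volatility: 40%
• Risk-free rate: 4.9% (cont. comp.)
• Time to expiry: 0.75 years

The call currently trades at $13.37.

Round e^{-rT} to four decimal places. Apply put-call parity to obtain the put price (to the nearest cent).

$36.51

e^(−rT) = e^(−0.049·0.75) = 0.9639
Put-call parity: C − P = S − K·e^(−rT) = 160 − 190·0.9639 = 160 − 183.1410 = -23.1410
P = C − (C − P) = 13.37 − (-23.1410) = 36.5110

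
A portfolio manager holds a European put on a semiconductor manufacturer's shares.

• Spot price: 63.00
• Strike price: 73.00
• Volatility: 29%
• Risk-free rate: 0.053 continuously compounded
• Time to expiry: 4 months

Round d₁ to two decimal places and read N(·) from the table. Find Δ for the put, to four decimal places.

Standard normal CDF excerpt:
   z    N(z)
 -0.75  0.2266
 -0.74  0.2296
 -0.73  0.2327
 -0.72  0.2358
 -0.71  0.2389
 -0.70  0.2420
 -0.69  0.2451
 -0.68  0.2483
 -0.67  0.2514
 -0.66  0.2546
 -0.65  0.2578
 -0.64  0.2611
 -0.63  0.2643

T = 0.3333;  σ√T = 0.1674
d₁ = [ln(63/73) + (0.053 + 0.29²/2)·0.3333] / 0.1674 = [-0.1473 + 0.0317] / 0.1674 = -0.6907 which rounds to -0.69
N(d₁) = N(-0.69) = 0.2451
Δ_put = N(d₁) − 1 = 0.2451 − 1 = -0.7549

-0.7549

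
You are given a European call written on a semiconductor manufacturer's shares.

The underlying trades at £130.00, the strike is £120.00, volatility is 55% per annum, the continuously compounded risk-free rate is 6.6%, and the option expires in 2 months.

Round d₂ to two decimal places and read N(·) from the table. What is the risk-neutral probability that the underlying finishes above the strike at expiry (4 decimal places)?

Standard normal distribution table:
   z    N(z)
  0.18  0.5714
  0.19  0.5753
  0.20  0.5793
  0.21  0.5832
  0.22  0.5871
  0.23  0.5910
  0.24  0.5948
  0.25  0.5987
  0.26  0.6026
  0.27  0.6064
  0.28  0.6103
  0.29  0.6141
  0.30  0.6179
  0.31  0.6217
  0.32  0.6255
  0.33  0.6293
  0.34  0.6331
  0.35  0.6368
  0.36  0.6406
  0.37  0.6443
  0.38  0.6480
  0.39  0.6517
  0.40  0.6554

0.6141

σ√T = 0.55 × 0.4082 = 0.2245
d₁ = [ln(130/120) + (0.066 + 0.55²/2)·0.1667] / 0.2245 = [0.0800 + 0.0362] / 0.2245 = 0.5177 which rounds to 0.52
d₂ = d₁ − σ√T = 0.5177 − 0.2245 = 0.2932 which rounds to 0.29
Risk-neutral Pr[S_T > K] = N(d₂) = N(0.29) = 0.6141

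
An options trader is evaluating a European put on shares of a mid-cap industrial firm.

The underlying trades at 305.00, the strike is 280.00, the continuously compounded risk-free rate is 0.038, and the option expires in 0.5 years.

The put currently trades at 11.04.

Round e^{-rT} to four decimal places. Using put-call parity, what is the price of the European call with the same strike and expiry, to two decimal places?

41.30

e^(−rT) = e^(−0.038·0.5) = 0.9812
Put-call parity: C − P = S − K·e^(−rT) = 305 − 280·0.9812 = 305 − 274.7360 = 30.2640
C = P + (C − P) = 11.04 + (30.2640) = 41.3040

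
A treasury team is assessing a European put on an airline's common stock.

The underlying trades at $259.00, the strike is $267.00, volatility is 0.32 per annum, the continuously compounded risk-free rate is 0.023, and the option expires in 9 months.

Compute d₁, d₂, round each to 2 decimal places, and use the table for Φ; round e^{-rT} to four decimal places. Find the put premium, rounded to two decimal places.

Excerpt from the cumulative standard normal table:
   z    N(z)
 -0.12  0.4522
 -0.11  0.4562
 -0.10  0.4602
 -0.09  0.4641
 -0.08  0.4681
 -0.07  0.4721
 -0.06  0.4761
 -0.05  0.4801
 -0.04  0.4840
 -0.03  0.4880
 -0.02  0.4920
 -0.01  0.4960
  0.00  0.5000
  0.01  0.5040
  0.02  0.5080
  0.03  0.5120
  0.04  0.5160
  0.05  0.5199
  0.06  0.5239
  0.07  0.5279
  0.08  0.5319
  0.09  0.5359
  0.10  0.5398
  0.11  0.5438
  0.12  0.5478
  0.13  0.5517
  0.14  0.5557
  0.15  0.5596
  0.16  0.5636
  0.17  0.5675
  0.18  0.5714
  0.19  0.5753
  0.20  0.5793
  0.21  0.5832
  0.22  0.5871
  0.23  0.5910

$30.78

T = 0.75;  σ√T = 0.2771
d₁ = [ln(259/267) + (0.023 + 0.32²/2)·0.75] / 0.2771 = [-0.0304 + 0.0557] / 0.2771 = 0.0910 which rounds to 0.09
d₂ = d₁ − σ√T = 0.0910 − 0.2771 = -0.1861 which rounds to -0.19
exp(−rT) = exp(−0.023·0.75) = 0.9829
P = 267·0.9829·N(0.19) − 259·N(-0.09) = 267·0.9829·0.5753 − 259·0.4641 = 150.9785 − 120.2019 = 30.7766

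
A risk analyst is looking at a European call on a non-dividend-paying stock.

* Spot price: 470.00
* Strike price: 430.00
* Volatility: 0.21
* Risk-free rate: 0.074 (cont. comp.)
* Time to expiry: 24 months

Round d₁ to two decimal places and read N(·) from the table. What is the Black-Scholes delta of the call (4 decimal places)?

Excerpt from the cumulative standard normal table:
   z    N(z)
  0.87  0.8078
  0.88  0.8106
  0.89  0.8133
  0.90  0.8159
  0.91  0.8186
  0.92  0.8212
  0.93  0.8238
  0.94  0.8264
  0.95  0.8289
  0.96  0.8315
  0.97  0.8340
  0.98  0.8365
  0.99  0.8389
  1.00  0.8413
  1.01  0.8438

0.8289

σ√T = 0.21 × 1.4142 = 0.2970
ln(S/K) + (r + σ²/2)T = ln(470/430) + (0.074 + 0.21²/2)·2 = 0.0889 + 0.1921 = 0.2810
d₁ = 0.2810 / 0.2970 = 0.9463 → 0.95
N(d₁) = N(0.95) = 0.8289
Δ_call = N(d₁) = 0.8289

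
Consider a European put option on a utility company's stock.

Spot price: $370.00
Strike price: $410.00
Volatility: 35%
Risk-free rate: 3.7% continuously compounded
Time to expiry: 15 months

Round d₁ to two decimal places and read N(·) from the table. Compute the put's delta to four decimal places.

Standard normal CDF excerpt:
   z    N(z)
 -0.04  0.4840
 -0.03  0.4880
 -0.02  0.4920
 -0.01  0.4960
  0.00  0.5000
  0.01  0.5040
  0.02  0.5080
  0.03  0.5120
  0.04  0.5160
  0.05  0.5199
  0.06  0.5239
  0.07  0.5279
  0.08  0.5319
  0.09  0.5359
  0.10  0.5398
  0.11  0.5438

σ√T = 0.35·√1.25 = 0.3913
d₁ = [ln(370/410) + (0.037 + ½·0.35²)·1.25] / (σ√T) = (-0.1027 + 0.1228) / 0.3913 = 0.0515 which rounds to 0.05
N(d₁) = N(0.05) = 0.5199
Δ_put = N(d₁) − 1 = 0.5199 − 1 = -0.4801

-0.4801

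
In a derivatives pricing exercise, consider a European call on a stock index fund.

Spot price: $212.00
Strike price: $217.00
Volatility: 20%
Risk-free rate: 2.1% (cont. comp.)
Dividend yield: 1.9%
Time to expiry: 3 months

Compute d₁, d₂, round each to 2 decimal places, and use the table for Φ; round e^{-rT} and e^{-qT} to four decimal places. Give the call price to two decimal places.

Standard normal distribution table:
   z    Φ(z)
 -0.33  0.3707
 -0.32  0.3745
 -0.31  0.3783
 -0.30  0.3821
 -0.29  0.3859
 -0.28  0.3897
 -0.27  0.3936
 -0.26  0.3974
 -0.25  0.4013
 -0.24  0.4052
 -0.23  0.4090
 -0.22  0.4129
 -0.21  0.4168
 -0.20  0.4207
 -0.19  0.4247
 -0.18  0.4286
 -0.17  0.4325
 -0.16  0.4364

$6.31

T = 0.25;  σ√T = 0.1000
d₁ = [ln(212/217) + (0.021 − 0.019 + 0.2²/2)·0.25] / 0.1000 = [-0.0233 + 0.0055] / 0.1000 = -0.1781 ≈ -0.18
d₂ = d₁ − σ√T = -0.1781 − 0.1000 = -0.2781 ≈ -0.28
exp(−qT) = exp(−0.019·0.25) = 0.9953;  exp(−rT) = exp(−0.021·0.25) = 0.9948
N(d₁) = N(-0.18) = 0.4286;  N(d₂) = N(-0.28) = 0.3897
C = 212·0.9953·0.4286 − 217·0.9948·0.3897 = 90.4361 − 84.1252 = 6.3110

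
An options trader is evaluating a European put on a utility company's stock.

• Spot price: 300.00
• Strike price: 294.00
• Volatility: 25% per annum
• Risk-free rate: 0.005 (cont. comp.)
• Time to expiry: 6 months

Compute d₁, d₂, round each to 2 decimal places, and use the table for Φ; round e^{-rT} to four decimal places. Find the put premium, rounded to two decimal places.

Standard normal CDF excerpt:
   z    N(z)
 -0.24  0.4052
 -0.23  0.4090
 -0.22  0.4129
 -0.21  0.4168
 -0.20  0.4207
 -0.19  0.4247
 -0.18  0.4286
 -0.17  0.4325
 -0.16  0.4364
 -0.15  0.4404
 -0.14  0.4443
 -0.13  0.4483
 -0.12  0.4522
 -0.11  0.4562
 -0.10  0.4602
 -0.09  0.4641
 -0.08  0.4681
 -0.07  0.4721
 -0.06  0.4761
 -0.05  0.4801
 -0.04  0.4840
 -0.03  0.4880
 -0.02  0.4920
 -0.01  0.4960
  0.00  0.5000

18.07

σ√T = 0.25·√0.5 = 0.1768
d₁ = [ln(300/294) + (0.005 + 0.25²/2)·0.5] / 0.1768 = [0.0202 + 0.0181] / 0.1768 = 0.2168 → 0.22
d₂ = d₁ − σ√T = 0.2168 − 0.1768 = 0.0400 → 0.04
e^(−rT) = e^(−0.005·0.5) = 0.9975
N(−d₂) = N(-0.04) = 0.4840;  N(−d₁) = N(-0.22) = 0.4129
P = 294·0.9975·0.4840 − 300·0.4129 = 141.9403 − 123.8700 = 18.0703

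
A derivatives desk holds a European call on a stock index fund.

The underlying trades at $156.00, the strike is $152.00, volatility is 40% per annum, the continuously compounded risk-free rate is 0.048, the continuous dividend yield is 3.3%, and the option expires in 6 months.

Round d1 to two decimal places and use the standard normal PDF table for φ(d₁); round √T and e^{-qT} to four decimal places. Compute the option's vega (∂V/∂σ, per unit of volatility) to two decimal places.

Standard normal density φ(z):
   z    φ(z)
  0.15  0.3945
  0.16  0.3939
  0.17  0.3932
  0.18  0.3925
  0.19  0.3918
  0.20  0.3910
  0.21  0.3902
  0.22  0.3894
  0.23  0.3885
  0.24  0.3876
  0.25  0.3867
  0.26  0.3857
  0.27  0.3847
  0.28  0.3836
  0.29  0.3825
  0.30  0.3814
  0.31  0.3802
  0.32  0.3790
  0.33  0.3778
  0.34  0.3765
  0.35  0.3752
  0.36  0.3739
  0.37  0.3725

T = 0.5;  σ√T = 0.2828
ln(S/K) + (r − q + σ²/2)T = ln(156/152) + (0.048 − 0.033 + 0.4²/2)·0.5 = 0.0260 + 0.0475 = 0.0735
d₁ = 0.0735 / 0.2828 = 0.2598 ⇒ 0.26
√T = √0.5 = 0.7071
φ(d₁) = φ(0.26) = 0.3857
exp(−qT) = exp(−0.033·0.5) = 0.9836
vega = S·exp(−qT)·φ(d₁)·√T = 156·0.9836·0.3857·0.7071 = 41.8479

41.85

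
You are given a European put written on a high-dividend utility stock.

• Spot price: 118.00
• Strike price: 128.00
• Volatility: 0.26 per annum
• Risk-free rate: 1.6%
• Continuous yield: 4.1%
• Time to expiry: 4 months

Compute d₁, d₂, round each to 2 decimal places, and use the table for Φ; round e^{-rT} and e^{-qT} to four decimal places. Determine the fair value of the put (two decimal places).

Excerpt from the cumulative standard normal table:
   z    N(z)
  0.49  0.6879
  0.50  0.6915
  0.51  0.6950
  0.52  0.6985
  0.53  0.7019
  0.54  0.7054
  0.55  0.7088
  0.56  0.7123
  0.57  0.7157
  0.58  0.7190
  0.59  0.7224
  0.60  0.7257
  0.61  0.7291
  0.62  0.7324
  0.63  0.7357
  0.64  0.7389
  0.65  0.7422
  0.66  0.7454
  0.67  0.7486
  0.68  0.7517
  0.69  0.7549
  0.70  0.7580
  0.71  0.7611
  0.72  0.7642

14.01

σ√T = 0.26 × 0.5774 = 0.1501
d₁ = [ln(118/128) + (0.016 − 0.041 + 0.26²/2)·0.3333] / 0.1501 = [-0.0813 + 0.0029] / 0.1501 = -0.5224 which rounds to -0.52
d₂ = d₁ − σ√T = -0.5224 − 0.1501 = -0.6725 which rounds to -0.67
e^(−qT) = e^(−0.041·0.3333) = 0.9864;  e^(−rT) = e^(−0.016·0.3333) = 0.9947
N(−d₂) = N(0.67) = 0.7486;  N(−d₁) = N(0.52) = 0.6985
P = 128·0.9947·0.7486 − 118·0.9864·0.6985 = 95.3129 − 81.3020 = 14.0109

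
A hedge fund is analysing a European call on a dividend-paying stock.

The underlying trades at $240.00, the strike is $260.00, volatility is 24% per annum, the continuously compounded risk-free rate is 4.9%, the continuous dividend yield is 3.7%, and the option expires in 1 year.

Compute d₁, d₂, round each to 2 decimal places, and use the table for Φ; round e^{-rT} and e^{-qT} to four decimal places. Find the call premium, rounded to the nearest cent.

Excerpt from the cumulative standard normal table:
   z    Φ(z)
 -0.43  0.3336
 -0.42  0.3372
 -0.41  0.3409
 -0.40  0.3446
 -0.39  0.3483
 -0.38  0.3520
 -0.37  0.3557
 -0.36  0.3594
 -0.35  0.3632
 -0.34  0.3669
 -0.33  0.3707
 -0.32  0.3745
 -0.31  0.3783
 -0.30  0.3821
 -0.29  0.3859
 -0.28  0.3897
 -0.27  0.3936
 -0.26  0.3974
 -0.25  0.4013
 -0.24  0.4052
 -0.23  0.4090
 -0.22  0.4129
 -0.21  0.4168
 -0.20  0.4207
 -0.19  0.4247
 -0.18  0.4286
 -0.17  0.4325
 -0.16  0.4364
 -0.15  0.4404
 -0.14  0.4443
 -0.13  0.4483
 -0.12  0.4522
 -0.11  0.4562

$15.62

σ√T = 0.24 × 1.0000 = 0.2400
ln(S/K) + (r − q + σ²/2)T = ln(240/260) + (0.049 − 0.037 + 0.24²/2)·1 = -0.0800 + 0.0408 = -0.0392
d₁ = -0.0392 / 0.2400 = -0.1635 ≈ -0.16
d₂ = d₁ − σ√T = -0.1635 − 0.2400 = -0.4035 ≈ -0.40
exp(−qT) = exp(−0.037·1) = 0.9637;  exp(−rT) = exp(−0.049·1) = 0.9522
C = 240·0.9637·N(-0.16) − 260·0.9522·N(-0.40) = 240·0.9637·0.4364 − 260·0.9522·0.3446 = 100.9341 − 85.3133 = 15.6208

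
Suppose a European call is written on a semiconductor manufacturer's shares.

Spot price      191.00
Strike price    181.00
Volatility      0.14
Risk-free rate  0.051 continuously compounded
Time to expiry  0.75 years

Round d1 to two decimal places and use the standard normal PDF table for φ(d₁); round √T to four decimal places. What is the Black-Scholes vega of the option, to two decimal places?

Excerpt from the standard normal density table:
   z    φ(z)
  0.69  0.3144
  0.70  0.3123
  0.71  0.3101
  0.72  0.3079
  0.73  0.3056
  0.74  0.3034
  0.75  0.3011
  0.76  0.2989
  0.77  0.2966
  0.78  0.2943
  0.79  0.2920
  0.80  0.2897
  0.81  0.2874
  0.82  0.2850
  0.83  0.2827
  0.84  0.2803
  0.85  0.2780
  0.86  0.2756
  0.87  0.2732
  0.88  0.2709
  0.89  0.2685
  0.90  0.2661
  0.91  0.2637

T = 0.75;  σ√T = 0.1212
ln(S/K) + (r + σ²/2)T = ln(191/181) + (0.051 + 0.14²/2)·0.75 = 0.0538 + 0.0456 = 0.0994
d₁ = 0.0994 / 0.1212 = 0.8196 ⇒ 0.82
√T = √0.75 = 0.8660
φ(d₁) = φ(0.82) = 0.2850
vega = S·φ(d₁)·√T = 191·0.2850·0.8660 = 47.1407

47.14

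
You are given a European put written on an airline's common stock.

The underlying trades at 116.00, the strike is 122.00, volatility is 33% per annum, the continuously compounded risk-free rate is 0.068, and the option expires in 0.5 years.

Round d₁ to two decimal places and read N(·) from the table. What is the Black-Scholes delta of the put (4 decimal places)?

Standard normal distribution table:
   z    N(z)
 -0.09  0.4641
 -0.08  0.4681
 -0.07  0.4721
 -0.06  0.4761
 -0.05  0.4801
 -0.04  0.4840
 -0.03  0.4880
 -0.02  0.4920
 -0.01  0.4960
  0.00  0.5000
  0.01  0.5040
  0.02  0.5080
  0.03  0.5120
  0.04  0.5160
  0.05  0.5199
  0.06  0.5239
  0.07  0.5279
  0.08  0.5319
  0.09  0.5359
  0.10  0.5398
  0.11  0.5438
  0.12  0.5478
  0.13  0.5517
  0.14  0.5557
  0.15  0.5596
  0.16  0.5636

σ√T = 0.33 × 0.7071 = 0.2333
ln(S/K) + (r + σ²/2)T = ln(116/122) + (0.068 + 0.33²/2)·0.5 = -0.0504 + 0.0612 = 0.0108
d₁ = 0.0108 / 0.2333 = 0.0463 → 0.05
N(d₁) = N(0.05) = 0.5199
Δ_put = N(d₁) − 1 = 0.5199 − 1 = -0.4801

-0.4801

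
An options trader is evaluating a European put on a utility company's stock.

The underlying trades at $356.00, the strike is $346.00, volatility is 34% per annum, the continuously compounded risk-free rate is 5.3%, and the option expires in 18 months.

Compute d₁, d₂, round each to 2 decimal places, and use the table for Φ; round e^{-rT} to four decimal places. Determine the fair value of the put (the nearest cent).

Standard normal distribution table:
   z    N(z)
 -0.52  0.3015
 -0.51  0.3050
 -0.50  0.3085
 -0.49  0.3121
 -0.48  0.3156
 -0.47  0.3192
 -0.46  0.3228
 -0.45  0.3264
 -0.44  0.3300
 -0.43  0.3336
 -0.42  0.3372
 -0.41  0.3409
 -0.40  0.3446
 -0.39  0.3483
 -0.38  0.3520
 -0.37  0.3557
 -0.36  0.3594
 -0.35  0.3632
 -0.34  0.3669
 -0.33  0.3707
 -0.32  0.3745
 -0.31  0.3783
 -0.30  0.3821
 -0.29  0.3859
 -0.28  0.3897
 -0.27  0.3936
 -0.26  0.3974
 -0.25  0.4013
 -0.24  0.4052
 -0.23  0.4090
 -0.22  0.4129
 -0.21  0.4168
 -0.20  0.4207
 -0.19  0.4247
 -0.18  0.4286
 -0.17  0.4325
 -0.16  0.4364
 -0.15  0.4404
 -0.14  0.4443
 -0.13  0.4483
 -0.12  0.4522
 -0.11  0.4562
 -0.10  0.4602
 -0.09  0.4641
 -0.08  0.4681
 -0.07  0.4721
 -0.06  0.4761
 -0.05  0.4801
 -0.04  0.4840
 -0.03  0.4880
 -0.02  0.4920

$39.79

σ√T = 0.34·√1.5 = 0.4164
ln(S/K) + (r + σ²/2)T = ln(356/346) + (0.053 + 0.34²/2)·1.5 = 0.0285 + 0.1662 = 0.1947
d₁ = 0.1947 / 0.4164 = 0.4675 ≈ 0.47
d₂ = d₁ − σ√T = 0.4675 − 0.4164 = 0.0511 ≈ 0.05
exp(−rT) = exp(−0.053·1.5) = 0.9236
N(−d₂) = N(-0.05) = 0.4801;  N(−d₁) = N(-0.47) = 0.3192
P = 346·0.9236·0.4801 − 356·0.3192 = 153.4234 − 113.6352 = 39.7882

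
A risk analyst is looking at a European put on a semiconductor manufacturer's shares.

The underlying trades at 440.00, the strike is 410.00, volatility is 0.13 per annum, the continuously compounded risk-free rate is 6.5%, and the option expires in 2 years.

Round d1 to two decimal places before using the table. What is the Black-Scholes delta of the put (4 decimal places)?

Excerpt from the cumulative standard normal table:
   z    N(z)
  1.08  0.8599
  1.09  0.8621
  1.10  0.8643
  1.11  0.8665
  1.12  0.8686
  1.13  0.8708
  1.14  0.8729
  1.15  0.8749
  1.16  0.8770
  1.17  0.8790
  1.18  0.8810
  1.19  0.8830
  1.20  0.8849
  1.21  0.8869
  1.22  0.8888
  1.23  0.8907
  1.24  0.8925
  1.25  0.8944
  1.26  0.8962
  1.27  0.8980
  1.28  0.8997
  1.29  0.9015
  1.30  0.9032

-0.1190

T = 2;  σ√T = 0.1838
d₁ = [ln(440/410) + (0.065 + ½·0.13²)·2] / (σ√T) = (0.0706 + 0.1469) / 0.1838 = 1.1831 which rounds to 1.18
N(d₁) = N(1.18) = 0.8810
Δ_put = N(d₁) − 1 = 0.8810 − 1 = -0.1190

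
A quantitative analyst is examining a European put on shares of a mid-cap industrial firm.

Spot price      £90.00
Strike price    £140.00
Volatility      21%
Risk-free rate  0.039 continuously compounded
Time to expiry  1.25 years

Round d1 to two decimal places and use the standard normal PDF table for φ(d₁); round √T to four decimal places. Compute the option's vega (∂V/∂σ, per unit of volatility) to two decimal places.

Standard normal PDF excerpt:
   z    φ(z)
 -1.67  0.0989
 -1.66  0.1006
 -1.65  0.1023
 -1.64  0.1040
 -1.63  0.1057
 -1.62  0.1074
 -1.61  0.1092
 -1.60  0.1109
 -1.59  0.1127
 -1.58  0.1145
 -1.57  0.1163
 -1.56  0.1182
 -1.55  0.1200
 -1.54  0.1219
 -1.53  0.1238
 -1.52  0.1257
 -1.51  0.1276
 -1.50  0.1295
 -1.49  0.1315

11.89

T = 1.25;  σ√T = 0.2348
ln(S/K) + (r + σ²/2)T = ln(90/140) + (0.039 + 0.21²/2)·1.25 = -0.4418 + 0.0763 = -0.3655
d₁ = -0.3655 / 0.2348 = -1.5568 → -1.56
√T = √1.25 = 1.1180
φ(d₁) = φ(-1.56) = 0.1182
vega = S·φ(d₁)·√T = 90·0.1182·1.1180 = 11.8933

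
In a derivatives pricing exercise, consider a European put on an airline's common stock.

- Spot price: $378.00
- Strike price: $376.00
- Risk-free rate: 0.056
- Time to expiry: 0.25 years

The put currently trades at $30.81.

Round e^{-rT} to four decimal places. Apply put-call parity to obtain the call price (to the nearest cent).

$38.04

exp(−rT) = exp(−0.056·0.25) = 0.9861
Put-call parity: C − P = S − K·e^(−rT) = 378 − 376·0.9861 = 378 − 370.7736 = 7.2264
C = P + (C − P) = 30.81 + (7.2264) = 38.0364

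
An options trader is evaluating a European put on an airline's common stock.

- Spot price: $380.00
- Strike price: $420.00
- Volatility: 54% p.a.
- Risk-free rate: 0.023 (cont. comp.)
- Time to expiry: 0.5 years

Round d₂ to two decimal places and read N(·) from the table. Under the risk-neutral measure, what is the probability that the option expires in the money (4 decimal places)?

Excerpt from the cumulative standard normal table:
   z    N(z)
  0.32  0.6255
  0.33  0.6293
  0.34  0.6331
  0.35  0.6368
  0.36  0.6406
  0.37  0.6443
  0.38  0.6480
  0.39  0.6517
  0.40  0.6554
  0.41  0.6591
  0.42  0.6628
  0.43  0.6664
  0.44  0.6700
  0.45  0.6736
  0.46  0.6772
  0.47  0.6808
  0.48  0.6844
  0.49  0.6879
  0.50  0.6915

0.6628

σ√T = 0.54 × 0.7071 = 0.3818
d₁ = [ln(380/420) + (0.023 + 0.54²/2)·0.5] / 0.3818 = [-0.1001 + 0.0844] / 0.3818 = -0.0411 ≈ -0.04
d₂ = d₁ − σ√T = -0.0411 − 0.3818 = -0.4229 ≈ -0.42
Risk-neutral Pr[S_T < K] = N(−d₂) = N(0.42) = 0.6628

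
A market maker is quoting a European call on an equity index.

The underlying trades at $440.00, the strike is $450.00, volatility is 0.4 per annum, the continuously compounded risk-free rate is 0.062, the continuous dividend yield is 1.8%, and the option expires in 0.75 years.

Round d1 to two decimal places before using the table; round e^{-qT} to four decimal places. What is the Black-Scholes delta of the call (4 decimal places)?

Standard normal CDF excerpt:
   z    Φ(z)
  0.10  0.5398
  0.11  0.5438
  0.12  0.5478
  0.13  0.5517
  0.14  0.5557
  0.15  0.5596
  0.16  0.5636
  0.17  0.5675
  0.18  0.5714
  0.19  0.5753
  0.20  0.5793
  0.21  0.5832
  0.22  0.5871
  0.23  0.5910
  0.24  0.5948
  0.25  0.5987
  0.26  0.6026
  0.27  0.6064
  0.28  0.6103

σ√T = 0.4·√0.75 = 0.3464
d₁ = [ln(440/450) + (0.062 − 0.018 + 0.4²/2)·0.75] / 0.3464 = [-0.0225 + 0.0930] / 0.3464 = 0.2036 → 0.20
N(d₁) = N(0.20) = 0.5793
Δ_call = exp(−qT)·N(d₁) = 0.9866·0.5793 = 0.5715

0.5715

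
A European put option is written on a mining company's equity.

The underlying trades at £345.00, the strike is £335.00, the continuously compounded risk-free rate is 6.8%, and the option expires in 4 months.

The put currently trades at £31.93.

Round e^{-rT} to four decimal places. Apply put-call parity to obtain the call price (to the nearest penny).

e^(−rT) = e^(−0.068·0.3333) = 0.9776
Put-call parity: C − P = S − K·e^(−rT) = 345 − 335·0.9776 = 345 − 327.4960 = 17.5040
C = P + (C − P) = 31.93 + (17.5040) = 49.4340

£49.43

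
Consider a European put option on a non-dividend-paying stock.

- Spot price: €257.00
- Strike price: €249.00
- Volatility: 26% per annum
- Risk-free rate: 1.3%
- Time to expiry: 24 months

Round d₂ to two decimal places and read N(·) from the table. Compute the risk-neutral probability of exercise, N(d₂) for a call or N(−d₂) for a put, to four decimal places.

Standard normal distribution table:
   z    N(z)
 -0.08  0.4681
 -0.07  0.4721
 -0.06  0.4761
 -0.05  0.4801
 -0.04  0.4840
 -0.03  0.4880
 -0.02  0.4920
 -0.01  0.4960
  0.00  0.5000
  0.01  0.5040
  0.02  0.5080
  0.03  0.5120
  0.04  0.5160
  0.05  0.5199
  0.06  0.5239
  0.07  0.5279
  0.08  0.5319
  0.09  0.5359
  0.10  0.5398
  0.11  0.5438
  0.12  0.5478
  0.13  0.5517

σ√T = 0.26·√2 = 0.3677
ln(S/K) + (r + σ²/2)T = ln(257/249) + (0.013 + 0.26²/2)·2 = 0.0316 + 0.0936 = 0.1252
d₁ = 0.1252 / 0.3677 = 0.3406 → 0.34
d₂ = d₁ − σ√T = 0.3406 − 0.3677 = -0.0271 → -0.03
Pr(exercise) under Q = N(−d₂) = N(0.03) = 0.5120

0.5120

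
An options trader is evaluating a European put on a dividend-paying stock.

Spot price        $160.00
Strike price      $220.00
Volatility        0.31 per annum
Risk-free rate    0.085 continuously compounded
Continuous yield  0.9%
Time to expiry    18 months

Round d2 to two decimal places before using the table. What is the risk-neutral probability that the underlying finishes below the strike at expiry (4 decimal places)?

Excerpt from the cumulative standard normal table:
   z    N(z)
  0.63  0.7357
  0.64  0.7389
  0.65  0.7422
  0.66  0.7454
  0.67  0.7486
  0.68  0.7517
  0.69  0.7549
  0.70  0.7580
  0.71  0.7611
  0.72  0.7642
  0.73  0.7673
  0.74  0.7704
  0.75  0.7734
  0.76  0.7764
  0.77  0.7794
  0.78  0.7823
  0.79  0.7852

σ√T = 0.31·√1.5 = 0.3797
d₁ = [ln(160/220) + (0.085 − 0.009 + ½·0.31²)·1.5] / (σ√T) = (-0.3185 + 0.1861) / 0.3797 = -0.3487 → -0.35
d₂ = -0.3487 − 0.3797 = -0.7283 → -0.73
Risk-neutral Pr[S_T < K] = N(−d₂) = N(0.73) = 0.7673

0.7673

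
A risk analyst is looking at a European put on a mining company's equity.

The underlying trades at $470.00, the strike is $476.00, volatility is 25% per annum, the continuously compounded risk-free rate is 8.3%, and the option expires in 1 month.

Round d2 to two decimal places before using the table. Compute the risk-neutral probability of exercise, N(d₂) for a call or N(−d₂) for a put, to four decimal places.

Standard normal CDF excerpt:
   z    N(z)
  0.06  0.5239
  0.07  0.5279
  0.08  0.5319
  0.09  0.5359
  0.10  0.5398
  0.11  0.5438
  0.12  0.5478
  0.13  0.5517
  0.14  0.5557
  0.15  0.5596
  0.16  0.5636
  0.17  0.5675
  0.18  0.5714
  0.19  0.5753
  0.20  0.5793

T = 0.08333;  σ√T = 0.0722
d₁ = [ln(470/476) + (0.083 + ½·0.25²)·0.08333] / (σ√T) = (-0.0127 + 0.0095) / 0.0722 = -0.0438 ⇒ -0.04
d₂ = -0.0438 − 0.0722 = -0.1160 ⇒ -0.12
Pr(exercise) under Q = N(−d₂) = N(0.12) = 0.5478

0.5478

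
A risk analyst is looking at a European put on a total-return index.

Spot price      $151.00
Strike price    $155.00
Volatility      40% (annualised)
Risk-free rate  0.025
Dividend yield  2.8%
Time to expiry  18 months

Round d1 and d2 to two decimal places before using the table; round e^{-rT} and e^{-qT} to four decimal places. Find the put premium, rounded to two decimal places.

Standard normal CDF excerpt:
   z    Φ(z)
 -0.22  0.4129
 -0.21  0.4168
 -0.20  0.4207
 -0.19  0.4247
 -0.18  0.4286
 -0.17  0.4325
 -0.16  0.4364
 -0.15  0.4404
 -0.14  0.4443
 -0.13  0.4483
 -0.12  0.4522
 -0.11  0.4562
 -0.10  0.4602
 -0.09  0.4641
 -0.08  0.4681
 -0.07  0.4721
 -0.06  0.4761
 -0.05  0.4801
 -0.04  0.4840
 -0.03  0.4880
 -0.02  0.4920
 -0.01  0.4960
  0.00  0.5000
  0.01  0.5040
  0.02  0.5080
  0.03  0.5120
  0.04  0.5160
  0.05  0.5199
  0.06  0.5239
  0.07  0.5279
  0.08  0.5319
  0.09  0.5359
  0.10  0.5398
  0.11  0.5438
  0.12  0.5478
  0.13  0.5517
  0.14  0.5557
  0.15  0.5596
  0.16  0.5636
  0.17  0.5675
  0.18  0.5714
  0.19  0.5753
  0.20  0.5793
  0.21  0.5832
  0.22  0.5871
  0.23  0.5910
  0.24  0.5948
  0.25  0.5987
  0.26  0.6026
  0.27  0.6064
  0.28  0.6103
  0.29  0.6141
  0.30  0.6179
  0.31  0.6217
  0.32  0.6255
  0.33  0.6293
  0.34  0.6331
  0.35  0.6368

T = 1.5;  σ√T = 0.4899
d₁ = [ln(151/155) + (0.025 − 0.028 + 0.4²/2)·1.5] / 0.4899 = [-0.0261 + 0.1155] / 0.4899 = 0.1824 which rounds to 0.18
d₂ = d₁ − σ√T = 0.1824 − 0.4899 = -0.3075 which rounds to -0.31
exp(−qT) = exp(−0.028·1.5) = 0.9589;  exp(−rT) = exp(−0.025·1.5) = 0.9632
N(−d₂) = N(0.31) = 0.6217;  N(−d₁) = N(-0.18) = 0.4286
P = 155·0.9632·0.6217 − 151·0.9589·0.4286 = 92.8173 − 62.0587 = 30.7587

$30.76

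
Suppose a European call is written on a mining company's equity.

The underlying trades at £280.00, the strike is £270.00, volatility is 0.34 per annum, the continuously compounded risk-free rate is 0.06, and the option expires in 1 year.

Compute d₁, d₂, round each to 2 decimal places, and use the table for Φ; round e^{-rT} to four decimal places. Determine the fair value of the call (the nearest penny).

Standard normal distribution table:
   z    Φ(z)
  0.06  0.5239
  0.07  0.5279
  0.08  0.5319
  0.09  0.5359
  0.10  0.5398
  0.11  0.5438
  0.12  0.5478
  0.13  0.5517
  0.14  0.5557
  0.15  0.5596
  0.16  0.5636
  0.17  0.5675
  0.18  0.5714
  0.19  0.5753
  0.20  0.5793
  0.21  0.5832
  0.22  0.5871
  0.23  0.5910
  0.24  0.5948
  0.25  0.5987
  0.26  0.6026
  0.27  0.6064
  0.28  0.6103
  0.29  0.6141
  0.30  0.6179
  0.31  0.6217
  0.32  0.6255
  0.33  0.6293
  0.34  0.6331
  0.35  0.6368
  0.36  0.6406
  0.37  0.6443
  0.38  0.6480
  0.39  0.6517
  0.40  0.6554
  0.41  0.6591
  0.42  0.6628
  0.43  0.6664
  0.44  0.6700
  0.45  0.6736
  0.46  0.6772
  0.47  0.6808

σ√T = 0.34·√1 = 0.3400
d₁ = [ln(280/270) + (0.06 + ½·0.34²)·1] / (σ√T) = (0.0364 + 0.1178) / 0.3400 = 0.4534 ⇒ 0.45
d₂ = 0.4534 − 0.3400 = 0.1134 ⇒ 0.11
exp(−rT) = exp(−0.06·1) = 0.9418
N(d₁) = N(0.45) = 0.6736;  N(d₂) = N(0.11) = 0.5438
C = 280·0.6736 − 270·0.9418·0.5438 = 188.6080 − 138.2807 = 50.3273

£50.33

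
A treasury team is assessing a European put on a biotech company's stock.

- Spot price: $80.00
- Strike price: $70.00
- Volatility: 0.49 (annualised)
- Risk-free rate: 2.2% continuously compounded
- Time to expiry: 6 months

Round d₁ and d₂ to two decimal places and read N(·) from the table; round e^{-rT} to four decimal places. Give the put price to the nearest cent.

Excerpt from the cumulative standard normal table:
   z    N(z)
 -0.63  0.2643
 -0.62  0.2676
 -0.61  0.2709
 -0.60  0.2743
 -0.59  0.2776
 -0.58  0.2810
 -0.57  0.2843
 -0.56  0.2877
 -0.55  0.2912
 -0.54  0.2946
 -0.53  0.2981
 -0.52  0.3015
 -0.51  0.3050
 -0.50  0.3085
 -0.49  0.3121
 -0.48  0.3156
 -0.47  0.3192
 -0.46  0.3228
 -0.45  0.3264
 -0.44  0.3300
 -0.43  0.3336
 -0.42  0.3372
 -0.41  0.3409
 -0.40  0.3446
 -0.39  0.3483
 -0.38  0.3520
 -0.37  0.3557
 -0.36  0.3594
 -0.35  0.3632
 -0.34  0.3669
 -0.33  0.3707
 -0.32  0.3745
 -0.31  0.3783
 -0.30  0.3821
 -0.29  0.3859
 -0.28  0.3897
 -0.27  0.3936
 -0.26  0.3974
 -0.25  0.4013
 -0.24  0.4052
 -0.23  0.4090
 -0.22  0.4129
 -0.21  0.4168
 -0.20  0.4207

$5.85

σ√T = 0.49·√0.5 = 0.3465
d₁ = [ln(80/70) + (0.022 + 0.49²/2)·0.5] / 0.3465 = [0.1335 + 0.0710] / 0.3465 = 0.5904 which rounds to 0.59
d₂ = d₁ − σ√T = 0.5904 − 0.3465 = 0.2439 which rounds to 0.24
e^(−rT) = e^(−0.022·0.5) = 0.9891
P = 70·0.9891·N(-0.24) − 80·N(-0.59) = 70·0.9891·0.4052 − 80·0.2776 = 28.0548 − 22.2080 = 5.8468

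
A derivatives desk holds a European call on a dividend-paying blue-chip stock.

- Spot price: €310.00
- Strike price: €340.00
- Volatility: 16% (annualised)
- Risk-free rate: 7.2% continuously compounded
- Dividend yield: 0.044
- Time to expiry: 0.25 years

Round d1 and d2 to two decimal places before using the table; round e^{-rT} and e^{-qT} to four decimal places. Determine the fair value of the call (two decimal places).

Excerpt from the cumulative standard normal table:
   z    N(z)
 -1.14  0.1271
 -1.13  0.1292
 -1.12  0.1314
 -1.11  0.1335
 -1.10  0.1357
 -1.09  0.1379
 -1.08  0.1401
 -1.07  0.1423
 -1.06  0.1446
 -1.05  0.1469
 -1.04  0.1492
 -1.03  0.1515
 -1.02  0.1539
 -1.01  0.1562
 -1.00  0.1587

€1.87

σ√T = 0.16·√0.25 = 0.0800
d₁ = [ln(310/340) + (0.072 − 0.044 + 0.16²/2)·0.25] / 0.0800 = [-0.0924 + 0.0102] / 0.0800 = -1.0272 ⇒ -1.03
d₂ = d₁ − σ√T = -1.0272 − 0.0800 = -1.1072 ⇒ -1.11
exp(−qT) = exp(−0.044·0.25) = 0.9891;  exp(−rT) = exp(−0.072·0.25) = 0.9822
C = 310·0.9891·N(-1.03) − 340·0.9822·N(-1.11) = 310·0.9891·0.1515 − 340·0.9822·0.1335 = 46.4531 − 44.5821 = 1.8710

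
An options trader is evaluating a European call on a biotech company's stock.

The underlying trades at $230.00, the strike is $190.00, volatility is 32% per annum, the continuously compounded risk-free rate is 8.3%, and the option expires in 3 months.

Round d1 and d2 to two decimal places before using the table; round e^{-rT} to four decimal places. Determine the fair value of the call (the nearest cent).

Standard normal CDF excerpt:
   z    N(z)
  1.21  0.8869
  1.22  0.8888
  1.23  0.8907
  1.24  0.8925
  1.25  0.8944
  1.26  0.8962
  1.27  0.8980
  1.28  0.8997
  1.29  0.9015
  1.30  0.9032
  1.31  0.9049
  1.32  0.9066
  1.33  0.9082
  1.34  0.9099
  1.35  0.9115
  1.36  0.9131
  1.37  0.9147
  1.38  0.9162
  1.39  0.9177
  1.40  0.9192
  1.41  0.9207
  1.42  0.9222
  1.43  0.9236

σ√T = 0.32 × 0.5000 = 0.1600
d₁ = [ln(230/190) + (0.083 + ½·0.32²)·0.25] / (σ√T) = (0.1911 + 0.0336) / 0.1600 = 1.4038 → 1.40
d₂ = 1.4038 − 0.1600 = 1.2438 → 1.24
exp(−rT) = exp(−0.083·0.25) = 0.9795
N(d₁) = N(1.40) = 0.9192;  N(d₂) = N(1.24) = 0.8925
C = 230·0.9192 − 190·0.9795·0.8925 = 211.4160 − 166.0987 = 45.3173

$45.32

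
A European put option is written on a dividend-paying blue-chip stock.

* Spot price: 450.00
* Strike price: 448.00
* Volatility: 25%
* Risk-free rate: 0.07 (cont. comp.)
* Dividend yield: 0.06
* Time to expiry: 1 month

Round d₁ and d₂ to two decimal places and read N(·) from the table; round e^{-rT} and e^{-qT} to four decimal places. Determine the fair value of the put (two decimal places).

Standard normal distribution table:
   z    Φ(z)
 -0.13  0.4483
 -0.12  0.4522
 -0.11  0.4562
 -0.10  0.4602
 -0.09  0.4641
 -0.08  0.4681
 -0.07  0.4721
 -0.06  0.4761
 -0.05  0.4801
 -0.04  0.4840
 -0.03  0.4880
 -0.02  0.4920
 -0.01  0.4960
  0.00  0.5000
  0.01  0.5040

11.31

T = 0.08333;  σ√T = 0.0722
d₁ = [ln(450/448) + (0.07 − 0.06 + ½·0.25²)·0.08333] / (σ√T) = (0.0045 + 0.0034) / 0.0722 = 0.1094 ⇒ 0.11
d₂ = 0.1094 − 0.0722 = 0.0372 ⇒ 0.04
e^(−qT) = e^(−0.06·0.08333) = 0.9950;  e^(−rT) = e^(−0.07·0.08333) = 0.9942
P = 448·0.9942·N(-0.04) − 450·0.9950·N(-0.11) = 448·0.9942·0.4840 − 450·0.9950·0.4562 = 215.5744 − 204.2636 = 11.3108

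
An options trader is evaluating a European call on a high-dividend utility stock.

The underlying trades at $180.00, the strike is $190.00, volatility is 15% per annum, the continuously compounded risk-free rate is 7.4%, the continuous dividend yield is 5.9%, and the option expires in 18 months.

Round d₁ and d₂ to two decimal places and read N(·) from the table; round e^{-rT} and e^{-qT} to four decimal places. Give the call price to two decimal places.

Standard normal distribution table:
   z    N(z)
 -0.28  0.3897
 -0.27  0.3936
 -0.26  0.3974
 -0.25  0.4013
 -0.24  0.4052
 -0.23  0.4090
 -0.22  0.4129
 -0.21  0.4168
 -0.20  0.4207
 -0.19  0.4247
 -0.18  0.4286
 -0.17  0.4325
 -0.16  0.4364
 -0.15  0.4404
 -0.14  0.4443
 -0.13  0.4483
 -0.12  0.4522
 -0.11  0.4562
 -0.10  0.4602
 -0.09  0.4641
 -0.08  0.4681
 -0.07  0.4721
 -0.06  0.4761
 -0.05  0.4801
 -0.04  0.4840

$9.55

σ√T = 0.15 × 1.2247 = 0.1837
ln(S/K) + (r − q + σ²/2)T = ln(180/190) + (0.074 − 0.059 + 0.15²/2)·1.5 = -0.0541 + 0.0394 = -0.0147
d₁ = -0.0147 / 0.1837 = -0.0800 → -0.08
d₂ = d₁ − σ√T = -0.0800 − 0.1837 = -0.2637 → -0.26
e^(−qT) = e^(−0.059·1.5) = 0.9153;  e^(−rT) = e^(−0.074·1.5) = 0.8949
N(d₁) = N(-0.08) = 0.4681;  N(d₂) = N(-0.26) = 0.3974
C = 180·0.9153·0.4681 − 190·0.8949·0.3974 = 77.1213 − 67.5703 = 9.5510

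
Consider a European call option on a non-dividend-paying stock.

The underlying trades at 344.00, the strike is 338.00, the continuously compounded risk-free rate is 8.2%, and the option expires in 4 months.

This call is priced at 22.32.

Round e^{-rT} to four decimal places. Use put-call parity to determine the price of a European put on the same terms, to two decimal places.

exp(−rT) = exp(−0.082·0.3333) = 0.9730
Put-call parity: C − P = S − K·e^(−rT) = 344 − 338·0.9730 = 344 − 328.8740 = 15.1260
P = C − (C − P) = 22.32 − (15.1260) = 7.1940

7.19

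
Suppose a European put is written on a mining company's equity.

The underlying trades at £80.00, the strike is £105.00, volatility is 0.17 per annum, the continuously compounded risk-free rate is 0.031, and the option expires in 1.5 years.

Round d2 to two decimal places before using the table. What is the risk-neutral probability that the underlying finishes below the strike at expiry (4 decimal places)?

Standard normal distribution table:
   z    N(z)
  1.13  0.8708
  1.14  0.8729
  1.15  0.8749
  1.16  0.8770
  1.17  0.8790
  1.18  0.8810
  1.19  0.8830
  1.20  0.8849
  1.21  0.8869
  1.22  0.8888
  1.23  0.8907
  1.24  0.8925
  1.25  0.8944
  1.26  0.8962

0.8830

σ√T = 0.17 × 1.2247 = 0.2082
ln(S/K) + (r + σ²/2)T = ln(80/105) + (0.031 + 0.17²/2)·1.5 = -0.2719 + 0.0682 = -0.2038
d₁ = -0.2038 / 0.2082 = -0.9786 which rounds to -0.98
d₂ = d₁ − σ√T = -0.9786 − 0.2082 = -1.1868 which rounds to -1.19
Risk-neutral Pr[S_T < K] = N(−d₂) = N(1.19) = 0.8830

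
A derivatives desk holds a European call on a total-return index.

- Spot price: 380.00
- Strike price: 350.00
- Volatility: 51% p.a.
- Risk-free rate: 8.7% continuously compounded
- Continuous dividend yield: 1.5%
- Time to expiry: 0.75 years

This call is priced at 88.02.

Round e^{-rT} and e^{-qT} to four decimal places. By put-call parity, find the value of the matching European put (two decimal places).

exp(−qT) = exp(−0.015·0.75) = 0.9888;  exp(−rT) = exp(−0.087·0.75) = 0.9368
Put-call parity: C − P = S·e^(−qT) − K·e^(−rT) = 380·0.9888 − 350·0.9368 = 375.7440 − 327.8800 = 47.8640
P = C − (C − P) = 88.02 − (47.8640) = 40.1560

40.16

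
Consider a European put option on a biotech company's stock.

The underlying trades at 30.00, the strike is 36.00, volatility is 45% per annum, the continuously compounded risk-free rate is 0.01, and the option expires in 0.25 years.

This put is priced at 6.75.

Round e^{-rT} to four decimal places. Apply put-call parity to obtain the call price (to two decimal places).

0.84

exp(−rT) = exp(−0.01·0.25) = 0.9975
Put-call parity: C − P = S − K·e^(−rT) = 30 − 36·0.9975 = 30 − 35.9100 = -5.9100
C = P + (C − P) = 6.75 + (-5.9100) = 0.8400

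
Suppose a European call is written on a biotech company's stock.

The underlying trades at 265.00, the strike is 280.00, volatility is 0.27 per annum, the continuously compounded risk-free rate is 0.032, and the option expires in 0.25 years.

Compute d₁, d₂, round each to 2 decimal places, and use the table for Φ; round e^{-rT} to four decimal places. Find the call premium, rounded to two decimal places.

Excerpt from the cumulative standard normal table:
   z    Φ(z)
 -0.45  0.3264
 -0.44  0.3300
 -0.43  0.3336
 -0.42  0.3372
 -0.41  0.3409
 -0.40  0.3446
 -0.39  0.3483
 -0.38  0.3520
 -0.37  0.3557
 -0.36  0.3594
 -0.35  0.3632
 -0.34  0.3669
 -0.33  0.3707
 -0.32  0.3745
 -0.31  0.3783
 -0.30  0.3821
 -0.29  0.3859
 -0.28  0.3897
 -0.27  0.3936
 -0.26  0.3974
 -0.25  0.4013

9.61

σ√T = 0.27·√0.25 = 0.1350
ln(S/K) + (r + σ²/2)T = ln(265/280) + (0.032 + 0.27²/2)·0.25 = -0.0551 + 0.0171 = -0.0379
d₁ = -0.0379 / 0.1350 = -0.2811 ⇒ -0.28
d₂ = d₁ − σ√T = -0.2811 − 0.1350 = -0.4161 ⇒ -0.42
e^(−rT) = e^(−0.032·0.25) = 0.9920
N(d₁) = N(-0.28) = 0.3897;  N(d₂) = N(-0.42) = 0.3372
C = 265·0.3897 − 280·0.9920·0.3372 = 103.2705 − 93.6607 = 9.6098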